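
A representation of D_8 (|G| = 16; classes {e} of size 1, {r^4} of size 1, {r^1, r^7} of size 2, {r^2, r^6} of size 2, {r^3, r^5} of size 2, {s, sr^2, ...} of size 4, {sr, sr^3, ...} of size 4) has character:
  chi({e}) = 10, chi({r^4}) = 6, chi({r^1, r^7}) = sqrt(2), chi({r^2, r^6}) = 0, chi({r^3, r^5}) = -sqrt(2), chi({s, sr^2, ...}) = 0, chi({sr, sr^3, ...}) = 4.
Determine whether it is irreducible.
Not irreducible (reducible): <chi, chi> = 13 > 1.

Justification: <chi, chi> = (1/|G|) sum_C |C| * |chi(C)|^2 = (1/16)[1*|10|^2 + 1*|6|^2 + 2*|sqrt(2)|^2 + 2*|0|^2 + 2*|-sqrt(2)|^2 + 4*|0|^2 + 4*|4|^2]
  = (1/16)[(100) + (36) + (4) + (0) + (4) + (0) + (64)] = 208/16 = 13.
A character is irreducible iff <chi, chi> = 1, so this representation is reducible.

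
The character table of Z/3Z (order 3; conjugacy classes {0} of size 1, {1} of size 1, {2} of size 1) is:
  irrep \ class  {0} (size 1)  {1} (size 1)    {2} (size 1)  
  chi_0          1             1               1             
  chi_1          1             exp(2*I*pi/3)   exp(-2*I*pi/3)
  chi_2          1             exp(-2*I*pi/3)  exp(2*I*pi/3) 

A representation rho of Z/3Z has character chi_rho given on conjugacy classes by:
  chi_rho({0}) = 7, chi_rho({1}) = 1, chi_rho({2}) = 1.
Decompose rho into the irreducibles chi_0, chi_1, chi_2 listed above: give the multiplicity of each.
Multiplicities: chi_0: 3, chi_1: 2, chi_2: 2.

Derivation: Use <chi_rho, chi> = (1/|G|) sum_C |C| * chi_rho(C) * conj(chi(C)) with |G| = 3 for each irreducible chi in the table:
  <chi_rho, chi_0> = (1/3)[1*(7)*conj(1) + 1*(1)*conj(1) + 1*(1)*conj(1)]
      = (1/3)[(7) + (1) + (1)] = 9/3 = 3
  <chi_rho, chi_1> = (1/3)[1*(7)*conj(1) + 1*(1)*conj(exp(2*I*pi/3)) + 1*(1)*conj(exp(-2*I*pi/3))]
      = (1/3)[(7) + (2 + 3*exp(-2*I*pi/3) + 2*exp(2*I*pi/3)) + (2 + 2*exp(-2*I*pi/3) + 3*exp(2*I*pi/3))] = 6/3 = 2
  <chi_rho, chi_2> = (1/3)[1*(7)*conj(1) + 1*(1)*conj(exp(-2*I*pi/3)) + 1*(1)*conj(exp(2*I*pi/3))]
      = (1/3)[(7) + (2 + 2*exp(-2*I*pi/3) + 3*exp(2*I*pi/3)) + (2 + 3*exp(-2*I*pi/3) + 2*exp(2*I*pi/3))] = 6/3 = 2
(Exp terms are combined using exp(i*s)*conj(exp(i*t)) = exp(i*(s-t)), and sums of them are collapsed using the identity that for every m > 1 the m distinct m-th roots of unity sum to 0, e.g. 1 + exp(2*I*pi/3) + exp(-2*I*pi/3) = 0.)
Dimension check: dim(rho) = sum (mult * dim) = 3*1 + 2*1 + 2*1 = 7 = chi_rho(e) = 7.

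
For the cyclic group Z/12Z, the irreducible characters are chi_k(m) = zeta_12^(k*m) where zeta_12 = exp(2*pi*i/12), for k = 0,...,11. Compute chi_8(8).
chi_8(8) = zeta_12^64 = exp(2*I*pi/3)

Argument: chi_8(8) = zeta_12^(8*8) = zeta_12^64. Since zeta_12^12 = 1, this equals zeta_12^4 = exp(2*pi*i*4/12) = exp(2*I*pi/3).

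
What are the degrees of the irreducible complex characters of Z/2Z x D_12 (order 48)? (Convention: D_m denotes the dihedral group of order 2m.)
Dimensions: 1, 1, 1, 1, 1, 1, 1, 1, 2, 2, 2, 2, 2, 2, 2, 2, 2, 2

Details: There are 18 irreducibles (= number of conjugacy classes). Their dimensions d_i satisfy sum d_i^2 = |G| = 48: 1 + 1 + 1 + 1 + 1 + 1 + 1 + 1 + 4 + 4 + 4 + 4 + 4 + 4 + 4 + 4 + 4 + 4 = 48. (For the product with Z/2Z: each of the 2 1-dim characters of Z/2Z tensors with each irrep of D_12, giving 2 copies of each D_12-dimension.)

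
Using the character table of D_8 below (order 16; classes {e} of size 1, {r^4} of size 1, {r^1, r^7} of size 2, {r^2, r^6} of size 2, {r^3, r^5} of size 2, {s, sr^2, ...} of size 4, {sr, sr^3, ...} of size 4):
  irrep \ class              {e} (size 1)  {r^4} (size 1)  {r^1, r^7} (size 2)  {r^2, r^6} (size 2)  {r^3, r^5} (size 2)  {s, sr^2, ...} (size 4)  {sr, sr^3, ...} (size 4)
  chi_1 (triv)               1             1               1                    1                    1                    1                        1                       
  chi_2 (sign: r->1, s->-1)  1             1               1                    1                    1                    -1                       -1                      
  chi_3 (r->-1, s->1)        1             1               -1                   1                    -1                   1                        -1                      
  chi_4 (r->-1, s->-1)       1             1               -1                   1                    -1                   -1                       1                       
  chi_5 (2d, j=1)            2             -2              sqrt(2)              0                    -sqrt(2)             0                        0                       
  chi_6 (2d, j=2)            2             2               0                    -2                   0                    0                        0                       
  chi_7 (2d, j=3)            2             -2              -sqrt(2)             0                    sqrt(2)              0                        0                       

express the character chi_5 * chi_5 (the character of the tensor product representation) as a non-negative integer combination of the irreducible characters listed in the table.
chi_5 tensor chi_5 = chi_1 + chi_2 + chi_6 (all other irreducibles have multiplicity 0).

Reasoning: The character of a tensor product is the pointwise product (chi_5 * chi_5)(C) = chi_5(C) * chi_5(C):
  {e}: (2)*(2), {r^4}: (-2)*(-2), {r^1, r^7}: (sqrt(2))*(sqrt(2)), {r^2, r^6}: (0)*(0), {r^3, r^5}: (-sqrt(2))*(-sqrt(2)), {s, sr^2, ...}: (0)*(0), {sr, sr^3, ...}: (0)*(0)
so (chi_5 * chi_5) takes values
  {e} -> 4, {r^4} -> 4, {r^1, r^7} -> 2, {r^2, r^6} -> 0, {r^3, r^5} -> 2, {s, sr^2, ...} -> 0, {sr, sr^3, ...} -> 0.
Now take the inner product of this character with each irreducible chi from the table, <chi_5*chi_5, chi> = (1/16) sum_C |C| (chi_5*chi_5)(C) conj(chi(C)):
  <chi_5*chi_5, chi_1> = (1/16)[1*(4)*conj(1) + 1*(4)*conj(1) + 2*(2)*conj(1) + 2*(0)*conj(1) + 2*(2)*conj(1) + 4*(0)*conj(1) + 4*(0)*conj(1)]
      = (1/16)[(4) + (4) + (4) + (0) + (4) + (0) + (0)] = 16/16 = 1
  <chi_5*chi_5, chi_2> = (1/16)[1*(4)*conj(1) + 1*(4)*conj(1) + 2*(2)*conj(1) + 2*(0)*conj(1) + 2*(2)*conj(1) + 4*(0)*conj(-1) + 4*(0)*conj(-1)]
      = (1/16)[(4) + (4) + (4) + (0) + (4) + (0) + (0)] = 16/16 = 1
  <chi_5*chi_5, chi_3> = (1/16)[1*(4)*conj(1) + 1*(4)*conj(1) + 2*(2)*conj(-1) + 2*(0)*conj(1) + 2*(2)*conj(-1) + 4*(0)*conj(1) + 4*(0)*conj(-1)]
      = (1/16)[(4) + (4) + (-4) + (0) + (-4) + (0) + (0)] = 0/16 = 0
  <chi_5*chi_5, chi_4> = (1/16)[1*(4)*conj(1) + 1*(4)*conj(1) + 2*(2)*conj(-1) + 2*(0)*conj(1) + 2*(2)*conj(-1) + 4*(0)*conj(-1) + 4*(0)*conj(1)]
      = (1/16)[(4) + (4) + (-4) + (0) + (-4) + (0) + (0)] = 0/16 = 0
  <chi_5*chi_5, chi_5> = (1/16)[1*(4)*conj(2) + 1*(4)*conj(-2) + 2*(2)*conj(sqrt(2)) + 2*(0)*conj(0) + 2*(2)*conj(-sqrt(2)) + 4*(0)*conj(0) + 4*(0)*conj(0)]
      = (1/16)[(8) + (-8) + (4*sqrt(2)) + (0) + (-4*sqrt(2)) + (0) + (0)] = 0/16 = 0
  <chi_5*chi_5, chi_6> = (1/16)[1*(4)*conj(2) + 1*(4)*conj(2) + 2*(2)*conj(0) + 2*(0)*conj(-2) + 2*(2)*conj(0) + 4*(0)*conj(0) + 4*(0)*conj(0)]
      = (1/16)[(8) + (8) + (0) + (0) + (0) + (0) + (0)] = 16/16 = 1
  <chi_5*chi_5, chi_7> = (1/16)[1*(4)*conj(2) + 1*(4)*conj(-2) + 2*(2)*conj(-sqrt(2)) + 2*(0)*conj(0) + 2*(2)*conj(sqrt(2)) + 4*(0)*conj(0) + 4*(0)*conj(0)]
      = (1/16)[(8) + (-8) + (-4*sqrt(2)) + (0) + (4*sqrt(2)) + (0) + (0)] = 0/16 = 0
Hence the multiplicities are chi_1: 1, chi_2: 1, chi_6: 1. Dimension check: dim(chi_5)*dim(chi_5) = 2*2 = 4 and sum (mult * dim) = 1*1 + 1*1 + 1*2 = 4.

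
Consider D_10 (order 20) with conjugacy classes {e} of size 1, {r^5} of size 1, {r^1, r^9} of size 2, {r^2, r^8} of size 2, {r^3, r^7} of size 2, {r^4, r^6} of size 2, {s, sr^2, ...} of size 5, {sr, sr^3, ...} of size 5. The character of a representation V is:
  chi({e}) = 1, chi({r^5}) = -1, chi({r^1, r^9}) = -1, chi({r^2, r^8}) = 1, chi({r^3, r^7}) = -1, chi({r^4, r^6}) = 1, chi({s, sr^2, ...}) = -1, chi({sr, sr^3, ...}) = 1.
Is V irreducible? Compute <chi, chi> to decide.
Irreducible: <chi, chi> = 1.

<chi, chi> = (1/|G|) sum_C |C| * |chi(C)|^2 = (1/20)[1*|1|^2 + 1*|-1|^2 + 2*|-1|^2 + 2*|1|^2 + 2*|-1|^2 + 2*|1|^2 + 5*|-1|^2 + 5*|1|^2]
  = (1/20)[(1) + (1) + (2) + (2) + (2) + (2) + (5) + (5)] = 20/20 = 1.
A character is irreducible iff <chi, chi> = 1, so this representation is irreducible.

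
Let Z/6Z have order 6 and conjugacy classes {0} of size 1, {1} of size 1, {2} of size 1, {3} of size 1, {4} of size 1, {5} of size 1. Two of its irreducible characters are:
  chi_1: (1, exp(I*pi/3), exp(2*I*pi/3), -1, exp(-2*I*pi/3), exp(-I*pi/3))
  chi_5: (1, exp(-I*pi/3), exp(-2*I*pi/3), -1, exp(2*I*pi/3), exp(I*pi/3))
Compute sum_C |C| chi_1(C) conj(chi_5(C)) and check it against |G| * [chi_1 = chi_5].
Sum = 0; so <chi_1, chi_5> = 0 (distinct irreducibles are orthogonal).

Why: Compute term by term over conjugacy classes (|C| * chi_1(C) * conj(chi_5(C))):
  1*(1)*conj(1) + 1*(exp(I*pi/3))*conj(exp(-I*pi/3)) + 1*(exp(2*I*pi/3))*conj(exp(-2*I*pi/3)) + 1*(-1)*conj(-1) + 1*(exp(-2*I*pi/3))*conj(exp(2*I*pi/3)) + 1*(exp(-I*pi/3))*conj(exp(I*pi/3))
  = (1) + (exp(2*I*pi/3)) + (exp(-2*I*pi/3)) + (1) + (exp(2*I*pi/3)) + (exp(-2*I*pi/3))
  = 0.
(Exp terms are combined using exp(i*s)*conj(exp(i*t)) = exp(i*(s-t)), and sums of them are collapsed using the identity that for every m > 1 the m distinct m-th roots of unity sum to 0, e.g. 1 + exp(2*I*pi/3) + exp(-2*I*pi/3) = 0.)
Dividing by |G| = 6 gives 0/6 = 0, matching the row-orthogonality relation <chi_1, chi_5> = [chi_1 = chi_5].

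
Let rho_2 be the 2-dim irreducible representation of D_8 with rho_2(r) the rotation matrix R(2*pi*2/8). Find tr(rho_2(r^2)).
chi_{rho_2}(r^2) = 2*cos(2*pi*2*2/8) = -2

Why: rho_2(r^2) is rotation by angle 2*pi*2*2/8, whose trace is 2*cos(2*pi*2*2/8) = -2.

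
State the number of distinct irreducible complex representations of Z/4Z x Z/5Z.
20

Derivation: The number of irreducible complex representations of a finite group equals its number of conjugacy classes. Z/4Z x Z/5Z is abelian of order 20, so every element is its own conjugacy class: 20 classes, so Z/4Z x Z/5Z (order 20) has exactly 20 irreducible complex representations.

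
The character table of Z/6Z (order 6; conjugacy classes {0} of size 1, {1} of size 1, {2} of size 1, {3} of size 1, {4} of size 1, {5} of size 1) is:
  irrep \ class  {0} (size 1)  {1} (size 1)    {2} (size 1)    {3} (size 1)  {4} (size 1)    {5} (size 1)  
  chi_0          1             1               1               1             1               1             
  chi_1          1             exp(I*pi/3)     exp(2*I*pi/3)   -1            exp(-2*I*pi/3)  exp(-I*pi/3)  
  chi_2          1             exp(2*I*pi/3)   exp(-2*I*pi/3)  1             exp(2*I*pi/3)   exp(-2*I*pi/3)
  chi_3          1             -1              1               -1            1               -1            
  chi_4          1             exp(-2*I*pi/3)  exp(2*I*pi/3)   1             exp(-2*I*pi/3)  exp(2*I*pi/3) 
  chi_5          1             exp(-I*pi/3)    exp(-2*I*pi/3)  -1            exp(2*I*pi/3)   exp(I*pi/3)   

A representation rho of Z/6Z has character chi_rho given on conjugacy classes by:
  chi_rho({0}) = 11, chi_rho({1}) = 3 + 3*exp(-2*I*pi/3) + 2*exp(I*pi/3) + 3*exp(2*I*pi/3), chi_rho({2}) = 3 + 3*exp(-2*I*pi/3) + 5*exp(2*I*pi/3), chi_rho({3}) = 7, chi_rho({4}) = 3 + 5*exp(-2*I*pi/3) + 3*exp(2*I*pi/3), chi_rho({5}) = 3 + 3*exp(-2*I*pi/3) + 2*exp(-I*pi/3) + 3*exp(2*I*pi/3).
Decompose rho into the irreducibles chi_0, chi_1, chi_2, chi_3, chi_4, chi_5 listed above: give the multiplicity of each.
Multiplicities: chi_0: 3, chi_1: 2, chi_2: 3, chi_3: 0, chi_4: 3, chi_5: 0.

Details: Use <chi_rho, chi> = (1/|G|) sum_C |C| * chi_rho(C) * conj(chi(C)) with |G| = 6 for each irreducible chi in the table:
  <chi_rho, chi_0> = (1/6)[1*(11)*conj(1) + 1*(3 + 3*exp(-2*I*pi/3) + 2*exp(I*pi/3) + 3*exp(2*I*pi/3))*conj(1) + 1*(3 + 3*exp(-2*I*pi/3) + 5*exp(2*I*pi/3))*conj(1) + 1*(7)*conj(1) + 1*(3 + 5*exp(-2*I*pi/3) + 3*exp(2*I*pi/3))*conj(1) + 1*(3 + 3*exp(-2*I*pi/3) + 2*exp(-I*pi/3) + 3*exp(2*I*pi/3))*conj(1)]
      = (1/6)[(11) + (3 + 3*exp(-2*I*pi/3) + 2*exp(I*pi/3) + 3*exp(2*I*pi/3)) + (3 + 3*exp(-2*I*pi/3) + 5*exp(2*I*pi/3)) + (7) + (3 + 5*exp(-2*I*pi/3) + 3*exp(2*I*pi/3)) + (3 + 3*exp(-2*I*pi/3) + 2*exp(-I*pi/3) + 3*exp(2*I*pi/3))] = 18/6 = 3
  <chi_rho, chi_1> = (1/6)[1*(11)*conj(1) + 1*(3 + 3*exp(-2*I*pi/3) + 2*exp(I*pi/3) + 3*exp(2*I*pi/3))*conj(exp(I*pi/3)) + 1*(3 + 3*exp(-2*I*pi/3) + 5*exp(2*I*pi/3))*conj(exp(2*I*pi/3)) + 1*(7)*conj(-1) + 1*(3 + 5*exp(-2*I*pi/3) + 3*exp(2*I*pi/3))*conj(exp(-2*I*pi/3)) + 1*(3 + 3*exp(-2*I*pi/3) + 2*exp(-I*pi/3) + 3*exp(2*I*pi/3))*conj(exp(-I*pi/3))]
      = (1/6)[(11) + (2) + (2) + (-7) + (2) + (2)] = 12/6 = 2
  <chi_rho, chi_2> = (1/6)[1*(11)*conj(1) + 1*(3 + 3*exp(-2*I*pi/3) + 2*exp(I*pi/3) + 3*exp(2*I*pi/3))*conj(exp(2*I*pi/3)) + 1*(3 + 3*exp(-2*I*pi/3) + 5*exp(2*I*pi/3))*conj(exp(-2*I*pi/3)) + 1*(7)*conj(1) + 1*(3 + 5*exp(-2*I*pi/3) + 3*exp(2*I*pi/3))*conj(exp(2*I*pi/3)) + 1*(3 + 3*exp(-2*I*pi/3) + 2*exp(-I*pi/3) + 3*exp(2*I*pi/3))*conj(exp(-2*I*pi/3))]
      = (1/6)[(11) + (3 + 3*exp(-2*I*pi/3) + 2*exp(-I*pi/3) + 3*exp(2*I*pi/3)) + (3 + 5*exp(-2*I*pi/3) + 3*exp(2*I*pi/3)) + (7) + (3 + 3*exp(-2*I*pi/3) + 5*exp(2*I*pi/3)) + (3 + 3*exp(-2*I*pi/3) + 2*exp(I*pi/3) + 3*exp(2*I*pi/3))] = 18/6 = 3
  <chi_rho, chi_3> = (1/6)[1*(11)*conj(1) + 1*(3 + 3*exp(-2*I*pi/3) + 2*exp(I*pi/3) + 3*exp(2*I*pi/3))*conj(-1) + 1*(3 + 3*exp(-2*I*pi/3) + 5*exp(2*I*pi/3))*conj(1) + 1*(7)*conj(-1) + 1*(3 + 5*exp(-2*I*pi/3) + 3*exp(2*I*pi/3))*conj(1) + 1*(3 + 3*exp(-2*I*pi/3) + 2*exp(-I*pi/3) + 3*exp(2*I*pi/3))*conj(-1)]
      = (1/6)[(11) + (-3 - 3*exp(2*I*pi/3) - 2*exp(I*pi/3) - 3*exp(-2*I*pi/3)) + (3 + 3*exp(-2*I*pi/3) + 5*exp(2*I*pi/3)) + (-7) + (3 + 5*exp(-2*I*pi/3) + 3*exp(2*I*pi/3)) + (-3 - 3*exp(2*I*pi/3) - 2*exp(-I*pi/3) - 3*exp(-2*I*pi/3))] = 0/6 = 0
  <chi_rho, chi_4> = (1/6)[1*(11)*conj(1) + 1*(3 + 3*exp(-2*I*pi/3) + 2*exp(I*pi/3) + 3*exp(2*I*pi/3))*conj(exp(-2*I*pi/3)) + 1*(3 + 3*exp(-2*I*pi/3) + 5*exp(2*I*pi/3))*conj(exp(2*I*pi/3)) + 1*(7)*conj(1) + 1*(3 + 5*exp(-2*I*pi/3) + 3*exp(2*I*pi/3))*conj(exp(-2*I*pi/3)) + 1*(3 + 3*exp(-2*I*pi/3) + 2*exp(-I*pi/3) + 3*exp(2*I*pi/3))*conj(exp(2*I*pi/3))]
      = (1/6)[(11) + (-2) + (2) + (7) + (2) + (-2)] = 18/6 = 3
  <chi_rho, chi_5> = (1/6)[1*(11)*conj(1) + 1*(3 + 3*exp(-2*I*pi/3) + 2*exp(I*pi/3) + 3*exp(2*I*pi/3))*conj(exp(-I*pi/3)) + 1*(3 + 3*exp(-2*I*pi/3) + 5*exp(2*I*pi/3))*conj(exp(-2*I*pi/3)) + 1*(7)*conj(-1) + 1*(3 + 5*exp(-2*I*pi/3) + 3*exp(2*I*pi/3))*conj(exp(2*I*pi/3)) + 1*(3 + 3*exp(-2*I*pi/3) + 2*exp(-I*pi/3) + 3*exp(2*I*pi/3))*conj(exp(I*pi/3))]
      = (1/6)[(11) + (-3 + 3*exp(-I*pi/3) + 2*exp(2*I*pi/3) + 3*exp(I*pi/3)) + (3 + 5*exp(-2*I*pi/3) + 3*exp(2*I*pi/3)) + (-7) + (3 + 3*exp(-2*I*pi/3) + 5*exp(2*I*pi/3)) + (-3 + 3*exp(-I*pi/3) + 2*exp(-2*I*pi/3) + 3*exp(I*pi/3))] = 0/6 = 0
(Exp terms are combined using exp(i*s)*conj(exp(i*t)) = exp(i*(s-t)), and sums of them are collapsed using the identity that for every m > 1 the m distinct m-th roots of unity sum to 0, e.g. 1 + exp(2*I*pi/3) + exp(-2*I*pi/3) = 0.)
Dimension check: dim(rho) = sum (mult * dim) = 3*1 + 2*1 + 3*1 + 0*1 + 3*1 + 0*1 = 11 = chi_rho(e) = 11.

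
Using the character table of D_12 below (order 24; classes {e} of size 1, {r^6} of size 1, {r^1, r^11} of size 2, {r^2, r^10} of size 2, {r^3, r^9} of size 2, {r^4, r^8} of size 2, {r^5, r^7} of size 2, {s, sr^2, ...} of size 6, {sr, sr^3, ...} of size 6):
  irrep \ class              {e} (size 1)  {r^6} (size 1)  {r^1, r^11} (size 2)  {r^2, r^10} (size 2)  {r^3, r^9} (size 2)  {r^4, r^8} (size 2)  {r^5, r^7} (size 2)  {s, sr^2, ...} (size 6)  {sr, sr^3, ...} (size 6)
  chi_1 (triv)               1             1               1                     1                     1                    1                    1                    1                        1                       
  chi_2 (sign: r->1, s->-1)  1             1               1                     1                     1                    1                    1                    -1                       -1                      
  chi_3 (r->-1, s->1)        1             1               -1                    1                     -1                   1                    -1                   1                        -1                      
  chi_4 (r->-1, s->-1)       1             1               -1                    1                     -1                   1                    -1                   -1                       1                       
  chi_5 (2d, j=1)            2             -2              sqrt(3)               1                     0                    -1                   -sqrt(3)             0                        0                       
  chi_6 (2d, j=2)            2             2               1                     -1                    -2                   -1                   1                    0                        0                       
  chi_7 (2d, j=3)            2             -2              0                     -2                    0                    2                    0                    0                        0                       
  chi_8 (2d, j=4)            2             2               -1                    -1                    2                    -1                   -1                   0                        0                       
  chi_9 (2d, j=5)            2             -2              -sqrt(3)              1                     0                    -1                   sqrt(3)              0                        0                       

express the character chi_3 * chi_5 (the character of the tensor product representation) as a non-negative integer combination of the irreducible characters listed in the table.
chi_3 tensor chi_5 = chi_9 (all other irreducibles have multiplicity 0).

Proof sketch: The character of a tensor product is the pointwise product (chi_3 * chi_5)(C) = chi_3(C) * chi_5(C):
  {e}: (1)*(2), {r^6}: (1)*(-2), {r^1, r^11}: (-1)*(sqrt(3)), {r^2, r^10}: (1)*(1), {r^3, r^9}: (-1)*(0), {r^4, r^8}: (1)*(-1), {r^5, r^7}: (-1)*(-sqrt(3)), {s, sr^2, ...}: (1)*(0), {sr, sr^3, ...}: (-1)*(0)
so (chi_3 * chi_5) takes values
  {e} -> 2, {r^6} -> -2, {r^1, r^11} -> -sqrt(3), {r^2, r^10} -> 1, {r^3, r^9} -> 0, {r^4, r^8} -> -1, {r^5, r^7} -> sqrt(3), {s, sr^2, ...} -> 0, {sr, sr^3, ...} -> 0.
Now take the inner product of this character with each irreducible chi from the table, <chi_3*chi_5, chi> = (1/24) sum_C |C| (chi_3*chi_5)(C) conj(chi(C)):
  <chi_3*chi_5, chi_1> = (1/24)[1*(2)*conj(1) + 1*(-2)*conj(1) + 2*(-sqrt(3))*conj(1) + 2*(1)*conj(1) + 2*(0)*conj(1) + 2*(-1)*conj(1) + 2*(sqrt(3))*conj(1) + 6*(0)*conj(1) + 6*(0)*conj(1)]
      = (1/24)[(2) + (-2) + (-2*sqrt(3)) + (2) + (0) + (-2) + (2*sqrt(3)) + (0) + (0)] = 0/24 = 0
  <chi_3*chi_5, chi_2> = (1/24)[1*(2)*conj(1) + 1*(-2)*conj(1) + 2*(-sqrt(3))*conj(1) + 2*(1)*conj(1) + 2*(0)*conj(1) + 2*(-1)*conj(1) + 2*(sqrt(3))*conj(1) + 6*(0)*conj(-1) + 6*(0)*conj(-1)]
      = (1/24)[(2) + (-2) + (-2*sqrt(3)) + (2) + (0) + (-2) + (2*sqrt(3)) + (0) + (0)] = 0/24 = 0
  <chi_3*chi_5, chi_3> = (1/24)[1*(2)*conj(1) + 1*(-2)*conj(1) + 2*(-sqrt(3))*conj(-1) + 2*(1)*conj(1) + 2*(0)*conj(-1) + 2*(-1)*conj(1) + 2*(sqrt(3))*conj(-1) + 6*(0)*conj(1) + 6*(0)*conj(-1)]
      = (1/24)[(2) + (-2) + (2*sqrt(3)) + (2) + (0) + (-2) + (-2*sqrt(3)) + (0) + (0)] = 0/24 = 0
  <chi_3*chi_5, chi_4> = (1/24)[1*(2)*conj(1) + 1*(-2)*conj(1) + 2*(-sqrt(3))*conj(-1) + 2*(1)*conj(1) + 2*(0)*conj(-1) + 2*(-1)*conj(1) + 2*(sqrt(3))*conj(-1) + 6*(0)*conj(-1) + 6*(0)*conj(1)]
      = (1/24)[(2) + (-2) + (2*sqrt(3)) + (2) + (0) + (-2) + (-2*sqrt(3)) + (0) + (0)] = 0/24 = 0
  <chi_3*chi_5, chi_5> = (1/24)[1*(2)*conj(2) + 1*(-2)*conj(-2) + 2*(-sqrt(3))*conj(sqrt(3)) + 2*(1)*conj(1) + 2*(0)*conj(0) + 2*(-1)*conj(-1) + 2*(sqrt(3))*conj(-sqrt(3)) + 6*(0)*conj(0) + 6*(0)*conj(0)]
      = (1/24)[(4) + (4) + (-6) + (2) + (0) + (2) + (-6) + (0) + (0)] = 0/24 = 0
  <chi_3*chi_5, chi_6> = (1/24)[1*(2)*conj(2) + 1*(-2)*conj(2) + 2*(-sqrt(3))*conj(1) + 2*(1)*conj(-1) + 2*(0)*conj(-2) + 2*(-1)*conj(-1) + 2*(sqrt(3))*conj(1) + 6*(0)*conj(0) + 6*(0)*conj(0)]
      = (1/24)[(4) + (-4) + (-2*sqrt(3)) + (-2) + (0) + (2) + (2*sqrt(3)) + (0) + (0)] = 0/24 = 0
  <chi_3*chi_5, chi_7> = (1/24)[1*(2)*conj(2) + 1*(-2)*conj(-2) + 2*(-sqrt(3))*conj(0) + 2*(1)*conj(-2) + 2*(0)*conj(0) + 2*(-1)*conj(2) + 2*(sqrt(3))*conj(0) + 6*(0)*conj(0) + 6*(0)*conj(0)]
      = (1/24)[(4) + (4) + (0) + (-4) + (0) + (-4) + (0) + (0) + (0)] = 0/24 = 0
  <chi_3*chi_5, chi_8> = (1/24)[1*(2)*conj(2) + 1*(-2)*conj(2) + 2*(-sqrt(3))*conj(-1) + 2*(1)*conj(-1) + 2*(0)*conj(2) + 2*(-1)*conj(-1) + 2*(sqrt(3))*conj(-1) + 6*(0)*conj(0) + 6*(0)*conj(0)]
      = (1/24)[(4) + (-4) + (2*sqrt(3)) + (-2) + (0) + (2) + (-2*sqrt(3)) + (0) + (0)] = 0/24 = 0
  <chi_3*chi_5, chi_9> = (1/24)[1*(2)*conj(2) + 1*(-2)*conj(-2) + 2*(-sqrt(3))*conj(-sqrt(3)) + 2*(1)*conj(1) + 2*(0)*conj(0) + 2*(-1)*conj(-1) + 2*(sqrt(3))*conj(sqrt(3)) + 6*(0)*conj(0) + 6*(0)*conj(0)]
      = (1/24)[(4) + (4) + (6) + (2) + (0) + (2) + (6) + (0) + (0)] = 24/24 = 1
Hence the multiplicities are chi_9: 1. Dimension check: dim(chi_3)*dim(chi_5) = 1*2 = 2 and sum (mult * dim) = 1*2 = 2.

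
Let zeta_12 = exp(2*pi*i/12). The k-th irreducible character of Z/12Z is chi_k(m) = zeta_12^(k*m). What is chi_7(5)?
chi_7(5) = zeta_12^35 = exp(-I*pi/6)

Derivation: chi_7(5) = zeta_12^(7*5) = zeta_12^35. Since zeta_12^12 = 1, this equals zeta_12^11 = exp(2*pi*i*11/12) = exp(-I*pi/6).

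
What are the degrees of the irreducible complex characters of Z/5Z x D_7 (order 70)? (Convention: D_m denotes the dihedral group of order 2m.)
Dimensions: 1, 1, 1, 1, 1, 1, 1, 1, 1, 1, 2, 2, 2, 2, 2, 2, 2, 2, 2, 2, 2, 2, 2, 2, 2

Proof sketch: There are 25 irreducibles (= number of conjugacy classes). Their dimensions d_i satisfy sum d_i^2 = |G| = 70: 1 + 1 + 1 + 1 + 1 + 1 + 1 + 1 + 1 + 1 + 4 + 4 + 4 + 4 + 4 + 4 + 4 + 4 + 4 + 4 + 4 + 4 + 4 + 4 + 4 = 70. (For the product with Z/5Z: each of the 5 1-dim characters of Z/5Z tensors with each irrep of D_7, giving 5 copies of each D_7-dimension.)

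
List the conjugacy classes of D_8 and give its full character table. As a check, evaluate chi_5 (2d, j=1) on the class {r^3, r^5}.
Conjugacy classes: {e} of size 1, {r^4} of size 1, {r^1, r^7} of size 2, {r^2, r^6} of size 2, {r^3, r^5} of size 2, {s, sr^2, ...} of size 4, {sr, sr^3, ...} of size 4.
Character table:
  irrep \ class              {e} (size 1)  {r^4} (size 1)  {r^1, r^7} (size 2)  {r^2, r^6} (size 2)  {r^3, r^5} (size 2)  {s, sr^2, ...} (size 4)  {sr, sr^3, ...} (size 4)
  chi_1 (triv)               1             1               1                    1                    1                    1                        1                       
  chi_2 (sign: r->1, s->-1)  1             1               1                    1                    1                    -1                       -1                      
  chi_3 (r->-1, s->1)        1             1               -1                   1                    -1                   1                        -1                      
  chi_4 (r->-1, s->-1)       1             1               -1                   1                    -1                   -1                       1                       
  chi_5 (2d, j=1)            2             -2              sqrt(2)              0                    -sqrt(2)             0                        0                       
  chi_6 (2d, j=2)            2             2               0                    -2                   0                    0                        0                       
  chi_7 (2d, j=3)            2             -2              -sqrt(2)             0                    sqrt(2)              0                        0                       

Spot check: chi_5 (2d, j=1) on {r^3, r^5} = -sqrt(2).

Derivation: D_8 has order 2*8 = 16 with 7 conjugacy classes, hence 7 irreducibles. Sum of squared dims 1 + 1 + 1 + 1 + 4 + 4 + 4 = 16 = |G|. Linear characters come from the abelianisation; the 2-dimensional irreps have character r^k -> 2*cos(2*pi*j*k/8), reflections -> 0.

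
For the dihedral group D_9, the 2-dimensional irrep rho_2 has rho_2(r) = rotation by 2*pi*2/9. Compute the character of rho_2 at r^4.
chi_{rho_2}(r^4) = 2*cos(2*pi*2*4/9) = 2*cos(2*pi/9)

Details: rho_2(r^4) is rotation by angle 2*pi*2*4/9, whose trace is 2*cos(2*pi*2*4/9) = 2*cos(2*pi/9).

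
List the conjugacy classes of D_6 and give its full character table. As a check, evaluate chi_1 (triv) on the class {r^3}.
Conjugacy classes: {e} of size 1, {r^3} of size 1, {r^1, r^5} of size 2, {r^2, r^4} of size 2, {s, sr^2, ...} of size 3, {sr, sr^3, ...} of size 3.
Character table:
  irrep \ class              {e} (size 1)  {r^3} (size 1)  {r^1, r^5} (size 2)  {r^2, r^4} (size 2)  {s, sr^2, ...} (size 3)  {sr, sr^3, ...} (size 3)
  chi_1 (triv)               1             1               1                    1                    1                        1                       
  chi_2 (sign: r->1, s->-1)  1             1               1                    1                    -1                       -1                      
  chi_3 (r->-1, s->1)        1             -1              -1                   1                    1                        -1                      
  chi_4 (r->-1, s->-1)       1             -1              -1                   1                    -1                       1                       
  chi_5 (2d, j=1)            2             -2              1                    -1                   0                        0                       
  chi_6 (2d, j=2)            2             2               -1                   -1                   0                        0                       

Spot check: chi_1 (triv) on {r^3} = 1.

Reasoning: D_6 has order 2*6 = 12 with 6 conjugacy classes, hence 6 irreducibles. Sum of squared dims 1 + 1 + 1 + 1 + 4 + 4 = 12 = |G|. Linear characters come from the abelianisation; the 2-dimensional irreps have character r^k -> 2*cos(2*pi*j*k/6), reflections -> 0.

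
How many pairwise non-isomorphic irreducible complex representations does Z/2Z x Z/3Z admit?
6

Details: The number of irreducible complex representations of a finite group equals its number of conjugacy classes. Z/2Z x Z/3Z is abelian of order 6, so every element is its own conjugacy class: 6 classes, so Z/2Z x Z/3Z (order 6) has exactly 6 irreducible complex representations.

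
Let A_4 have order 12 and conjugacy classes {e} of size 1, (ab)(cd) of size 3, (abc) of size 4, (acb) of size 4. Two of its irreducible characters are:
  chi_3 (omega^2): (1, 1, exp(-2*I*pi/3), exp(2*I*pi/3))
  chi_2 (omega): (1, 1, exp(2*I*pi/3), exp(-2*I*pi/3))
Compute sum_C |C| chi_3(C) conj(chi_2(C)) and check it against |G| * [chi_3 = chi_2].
Sum = 0; so <chi_3, chi_2> = 0 (distinct irreducibles are orthogonal).

Argument: Compute term by term over conjugacy classes (|C| * chi_3(C) * conj(chi_2(C))):
  1*(1)*conj(1) + 3*(1)*conj(1) + 4*(exp(-2*I*pi/3))*conj(exp(2*I*pi/3)) + 4*(exp(2*I*pi/3))*conj(exp(-2*I*pi/3))
  = (1) + (3) + (4*exp(2*I*pi/3)) + (4*exp(-2*I*pi/3))
  = 0.
(Exp terms are combined using exp(i*s)*conj(exp(i*t)) = exp(i*(s-t)), and sums of them are collapsed using the identity that for every m > 1 the m distinct m-th roots of unity sum to 0, e.g. 1 + exp(2*I*pi/3) + exp(-2*I*pi/3) = 0.)
Dividing by |G| = 12 gives 0/12 = 0, matching the row-orthogonality relation <chi_3, chi_2> = [chi_3 = chi_2].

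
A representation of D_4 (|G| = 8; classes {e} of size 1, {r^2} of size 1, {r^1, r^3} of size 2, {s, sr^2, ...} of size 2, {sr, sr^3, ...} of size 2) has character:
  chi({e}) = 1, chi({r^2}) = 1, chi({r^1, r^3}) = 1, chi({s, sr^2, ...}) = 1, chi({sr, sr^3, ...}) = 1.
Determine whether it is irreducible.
Irreducible: <chi, chi> = 1.

Reasoning: <chi, chi> = (1/|G|) sum_C |C| * |chi(C)|^2 = (1/8)[1*|1|^2 + 1*|1|^2 + 2*|1|^2 + 2*|1|^2 + 2*|1|^2]
  = (1/8)[(1) + (1) + (2) + (2) + (2)] = 8/8 = 1.
A character is irreducible iff <chi, chi> = 1, so this representation is irreducible.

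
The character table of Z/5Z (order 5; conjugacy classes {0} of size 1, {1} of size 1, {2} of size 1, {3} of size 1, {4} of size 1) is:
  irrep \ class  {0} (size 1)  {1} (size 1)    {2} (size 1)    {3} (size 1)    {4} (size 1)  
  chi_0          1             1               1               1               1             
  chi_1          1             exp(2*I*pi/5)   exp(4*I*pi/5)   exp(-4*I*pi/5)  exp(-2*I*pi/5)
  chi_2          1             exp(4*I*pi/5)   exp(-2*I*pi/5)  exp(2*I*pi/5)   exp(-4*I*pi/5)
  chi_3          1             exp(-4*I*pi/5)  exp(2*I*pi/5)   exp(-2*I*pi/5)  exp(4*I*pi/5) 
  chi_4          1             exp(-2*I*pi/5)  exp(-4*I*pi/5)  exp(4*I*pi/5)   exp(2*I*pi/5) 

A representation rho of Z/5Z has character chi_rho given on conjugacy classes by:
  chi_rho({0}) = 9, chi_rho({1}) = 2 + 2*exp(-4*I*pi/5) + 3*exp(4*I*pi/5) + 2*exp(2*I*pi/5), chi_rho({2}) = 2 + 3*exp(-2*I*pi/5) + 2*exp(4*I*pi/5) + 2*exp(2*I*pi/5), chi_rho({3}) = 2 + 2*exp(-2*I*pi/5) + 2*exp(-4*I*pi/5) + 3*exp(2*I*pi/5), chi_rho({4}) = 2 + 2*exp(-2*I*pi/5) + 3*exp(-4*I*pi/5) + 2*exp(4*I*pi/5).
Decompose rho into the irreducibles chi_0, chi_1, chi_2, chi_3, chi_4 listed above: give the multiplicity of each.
Multiplicities: chi_0: 2, chi_1: 2, chi_2: 3, chi_3: 2, chi_4: 0.

Working: Use <chi_rho, chi> = (1/|G|) sum_C |C| * chi_rho(C) * conj(chi(C)) with |G| = 5 for each irreducible chi in the table:
  <chi_rho, chi_0> = (1/5)[1*(9)*conj(1) + 1*(2 + 2*exp(-4*I*pi/5) + 3*exp(4*I*pi/5) + 2*exp(2*I*pi/5))*conj(1) + 1*(2 + 3*exp(-2*I*pi/5) + 2*exp(4*I*pi/5) + 2*exp(2*I*pi/5))*conj(1) + 1*(2 + 2*exp(-2*I*pi/5) + 2*exp(-4*I*pi/5) + 3*exp(2*I*pi/5))*conj(1) + 1*(2 + 2*exp(-2*I*pi/5) + 3*exp(-4*I*pi/5) + 2*exp(4*I*pi/5))*conj(1)]
      = (1/5)[(9) + (2 + 2*exp(-4*I*pi/5) + 3*exp(4*I*pi/5) + 2*exp(2*I*pi/5)) + (2 + 3*exp(-2*I*pi/5) + 2*exp(4*I*pi/5) + 2*exp(2*I*pi/5)) + (2 + 2*exp(-2*I*pi/5) + 2*exp(-4*I*pi/5) + 3*exp(2*I*pi/5)) + (2 + 2*exp(-2*I*pi/5) + 3*exp(-4*I*pi/5) + 2*exp(4*I*pi/5))] = 10/5 = 2
  <chi_rho, chi_1> = (1/5)[1*(9)*conj(1) + 1*(2 + 2*exp(-4*I*pi/5) + 3*exp(4*I*pi/5) + 2*exp(2*I*pi/5))*conj(exp(2*I*pi/5)) + 1*(2 + 3*exp(-2*I*pi/5) + 2*exp(4*I*pi/5) + 2*exp(2*I*pi/5))*conj(exp(4*I*pi/5)) + 1*(2 + 2*exp(-2*I*pi/5) + 2*exp(-4*I*pi/5) + 3*exp(2*I*pi/5))*conj(exp(-4*I*pi/5)) + 1*(2 + 2*exp(-2*I*pi/5) + 3*exp(-4*I*pi/5) + 2*exp(4*I*pi/5))*conj(exp(-2*I*pi/5))]
      = (1/5)[(9) + (2 + 2*exp(-2*I*pi/5) + 2*exp(4*I*pi/5) + 3*exp(2*I*pi/5)) + (2 + 2*exp(-2*I*pi/5) + 2*exp(-4*I*pi/5) + 3*exp(4*I*pi/5)) + (2 + 3*exp(-4*I*pi/5) + 2*exp(4*I*pi/5) + 2*exp(2*I*pi/5)) + (2 + 3*exp(-2*I*pi/5) + 2*exp(-4*I*pi/5) + 2*exp(2*I*pi/5))] = 10/5 = 2
  <chi_rho, chi_2> = (1/5)[1*(9)*conj(1) + 1*(2 + 2*exp(-4*I*pi/5) + 3*exp(4*I*pi/5) + 2*exp(2*I*pi/5))*conj(exp(4*I*pi/5)) + 1*(2 + 3*exp(-2*I*pi/5) + 2*exp(4*I*pi/5) + 2*exp(2*I*pi/5))*conj(exp(-2*I*pi/5)) + 1*(2 + 2*exp(-2*I*pi/5) + 2*exp(-4*I*pi/5) + 3*exp(2*I*pi/5))*conj(exp(2*I*pi/5)) + 1*(2 + 2*exp(-2*I*pi/5) + 3*exp(-4*I*pi/5) + 2*exp(4*I*pi/5))*conj(exp(-4*I*pi/5))]
      = (1/5)[(9) + (3 + 2*exp(-2*I*pi/5) + 2*exp(-4*I*pi/5) + 2*exp(2*I*pi/5)) + (3 + 2*exp(-4*I*pi/5) + 2*exp(4*I*pi/5) + 2*exp(2*I*pi/5)) + (3 + 2*exp(-2*I*pi/5) + 2*exp(-4*I*pi/5) + 2*exp(4*I*pi/5)) + (3 + 2*exp(-2*I*pi/5) + 2*exp(4*I*pi/5) + 2*exp(2*I*pi/5))] = 15/5 = 3
  <chi_rho, chi_3> = (1/5)[1*(9)*conj(1) + 1*(2 + 2*exp(-4*I*pi/5) + 3*exp(4*I*pi/5) + 2*exp(2*I*pi/5))*conj(exp(-4*I*pi/5)) + 1*(2 + 3*exp(-2*I*pi/5) + 2*exp(4*I*pi/5) + 2*exp(2*I*pi/5))*conj(exp(2*I*pi/5)) + 1*(2 + 2*exp(-2*I*pi/5) + 2*exp(-4*I*pi/5) + 3*exp(2*I*pi/5))*conj(exp(-2*I*pi/5)) + 1*(2 + 2*exp(-2*I*pi/5) + 3*exp(-4*I*pi/5) + 2*exp(4*I*pi/5))*conj(exp(4*I*pi/5))]
      = (1/5)[(9) + (2 + 3*exp(-2*I*pi/5) + 2*exp(-4*I*pi/5) + 2*exp(4*I*pi/5)) + (2 + 2*exp(-2*I*pi/5) + 3*exp(-4*I*pi/5) + 2*exp(2*I*pi/5)) + (2 + 2*exp(-2*I*pi/5) + 3*exp(4*I*pi/5) + 2*exp(2*I*pi/5)) + (2 + 2*exp(-4*I*pi/5) + 2*exp(4*I*pi/5) + 3*exp(2*I*pi/5))] = 10/5 = 2
  <chi_rho, chi_4> = (1/5)[1*(9)*conj(1) + 1*(2 + 2*exp(-4*I*pi/5) + 3*exp(4*I*pi/5) + 2*exp(2*I*pi/5))*conj(exp(-2*I*pi/5)) + 1*(2 + 3*exp(-2*I*pi/5) + 2*exp(4*I*pi/5) + 2*exp(2*I*pi/5))*conj(exp(-4*I*pi/5)) + 1*(2 + 2*exp(-2*I*pi/5) + 2*exp(-4*I*pi/5) + 3*exp(2*I*pi/5))*conj(exp(4*I*pi/5)) + 1*(2 + 2*exp(-2*I*pi/5) + 3*exp(-4*I*pi/5) + 2*exp(4*I*pi/5))*conj(exp(2*I*pi/5))]
      = (1/5)[(9) + (2*exp(-2*I*pi/5) + 3*exp(-4*I*pi/5) + 2*exp(4*I*pi/5) + 2*exp(2*I*pi/5)) + (2*exp(-2*I*pi/5) + 2*exp(-4*I*pi/5) + 2*exp(4*I*pi/5) + 3*exp(2*I*pi/5)) + (3*exp(-2*I*pi/5) + 2*exp(-4*I*pi/5) + 2*exp(4*I*pi/5) + 2*exp(2*I*pi/5)) + (2*exp(-2*I*pi/5) + 2*exp(-4*I*pi/5) + 3*exp(4*I*pi/5) + 2*exp(2*I*pi/5))] = 0/5 = 0
(Exp terms are combined using exp(i*s)*conj(exp(i*t)) = exp(i*(s-t)), and sums of them are collapsed using the identity that for every m > 1 the m distinct m-th roots of unity sum to 0, e.g. 1 + exp(2*I*pi/3) + exp(-2*I*pi/3) = 0.)
Dimension check: dim(rho) = sum (mult * dim) = 2*1 + 2*1 + 3*1 + 2*1 + 0*1 = 9 = chi_rho(e) = 9.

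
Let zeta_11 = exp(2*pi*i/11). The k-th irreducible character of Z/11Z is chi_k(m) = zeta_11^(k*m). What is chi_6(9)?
chi_6(9) = zeta_11^54 = exp(-2*I*pi/11)

Proof sketch: chi_6(9) = zeta_11^(6*9) = zeta_11^54. Since zeta_11^11 = 1, this equals zeta_11^10 = exp(2*pi*i*10/11) = exp(-2*I*pi/11).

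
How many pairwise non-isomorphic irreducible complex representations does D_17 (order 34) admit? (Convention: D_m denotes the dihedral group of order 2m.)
10

Argument: The number of irreducible complex representations of a finite group equals its number of conjugacy classes. D_17 has 10 conjugacy classes ((n+3)/2 for n odd), so D_17 (order 34) has exactly 10 irreducible complex representations.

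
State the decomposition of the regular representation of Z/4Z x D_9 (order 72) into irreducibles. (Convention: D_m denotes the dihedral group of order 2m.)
Each irreducible V_i of dimension d_i appears with multiplicity d_i, i.e. rho_reg = (direct sum over all irreducibles V_i) d_i V_i. The irreducible dimensions for Z/4Z x D_9 are 1, 1, 1, 1, 1, 1, 1, 1, 2, 2, 2, 2, 2, 2, 2, 2, 2, 2, 2, 2, 2, 2, 2, 2: 8 irreducibles of dimension 1, each with multiplicity 1; 16 irreducibles of dimension 2, each with multiplicity 2. Total dimension 8*1*1 + 16*2*2 = 72 = |G|.

Details: General theorem: in the regular representation of a finite group G, each irreducible appears with multiplicity equal to its dimension. Check: dim(rho_reg) = sum d_i^2 = 1 + 1 + 1 + 1 + 1 + 1 + 1 + 1 + 4 + 4 + 4 + 4 + 4 + 4 + 4 + 4 + 4 + 4 + 4 + 4 + 4 + 4 + 4 + 4 = 72 = |G|.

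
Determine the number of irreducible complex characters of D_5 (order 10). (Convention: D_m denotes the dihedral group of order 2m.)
4

Explanation: The number of irreducible complex representations of a finite group equals its number of conjugacy classes. D_5 has 4 conjugacy classes ((n+3)/2 for n odd), so D_5 (order 10) has exactly 4 irreducible complex representations.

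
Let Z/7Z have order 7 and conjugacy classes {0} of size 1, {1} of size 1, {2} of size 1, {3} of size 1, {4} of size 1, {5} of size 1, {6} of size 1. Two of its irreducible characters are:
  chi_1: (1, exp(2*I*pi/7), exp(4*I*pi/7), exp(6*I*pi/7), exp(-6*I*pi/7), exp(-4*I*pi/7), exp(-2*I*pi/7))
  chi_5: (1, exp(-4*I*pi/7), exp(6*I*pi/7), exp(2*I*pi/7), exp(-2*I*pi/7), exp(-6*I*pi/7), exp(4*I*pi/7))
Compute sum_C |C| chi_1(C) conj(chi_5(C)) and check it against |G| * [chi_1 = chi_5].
Sum = 0; so <chi_1, chi_5> = 0 (distinct irreducibles are orthogonal).

Proof sketch: Compute term by term over conjugacy classes (|C| * chi_1(C) * conj(chi_5(C))):
  1*(1)*conj(1) + 1*(exp(2*I*pi/7))*conj(exp(-4*I*pi/7)) + 1*(exp(4*I*pi/7))*conj(exp(6*I*pi/7)) + 1*(exp(6*I*pi/7))*conj(exp(2*I*pi/7)) + 1*(exp(-6*I*pi/7))*conj(exp(-2*I*pi/7)) + 1*(exp(-4*I*pi/7))*conj(exp(-6*I*pi/7)) + 1*(exp(-2*I*pi/7))*conj(exp(4*I*pi/7))
  = (1) + (exp(6*I*pi/7)) + (exp(-2*I*pi/7)) + (exp(4*I*pi/7)) + (exp(-4*I*pi/7)) + (exp(2*I*pi/7)) + (exp(-6*I*pi/7))
  = 0.
(Exp terms are combined using exp(i*s)*conj(exp(i*t)) = exp(i*(s-t)), and sums of them are collapsed using the identity that for every m > 1 the m distinct m-th roots of unity sum to 0, e.g. 1 + exp(2*I*pi/3) + exp(-2*I*pi/3) = 0.)
Dividing by |G| = 7 gives 0/7 = 0, matching the row-orthogonality relation <chi_1, chi_5> = [chi_1 = chi_5].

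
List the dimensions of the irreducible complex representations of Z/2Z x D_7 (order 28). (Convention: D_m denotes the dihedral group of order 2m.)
Dimensions: 1, 1, 1, 1, 2, 2, 2, 2, 2, 2

Explanation: There are 10 irreducibles (= number of conjugacy classes). Their dimensions d_i satisfy sum d_i^2 = |G| = 28: 1 + 1 + 1 + 1 + 4 + 4 + 4 + 4 + 4 + 4 = 28. (For the product with Z/2Z: each of the 2 1-dim characters of Z/2Z tensors with each irrep of D_7, giving 2 copies of each D_7-dimension.)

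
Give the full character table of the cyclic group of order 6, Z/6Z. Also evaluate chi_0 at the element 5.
Character table of Z/6Z (irreps indexed chi_0,...,chi_5 with chi_k(m) = zeta_6^(k*m), zeta_6 = exp(2*pi*i/6)):
  irrep \ class  {0} (size 1)  {1} (size 1)    {2} (size 1)    {3} (size 1)  {4} (size 1)    {5} (size 1)  
  chi_0          1             1               1               1             1               1             
  chi_1          1             exp(I*pi/3)     exp(2*I*pi/3)   -1            exp(-2*I*pi/3)  exp(-I*pi/3)  
  chi_2          1             exp(2*I*pi/3)   exp(-2*I*pi/3)  1             exp(2*I*pi/3)   exp(-2*I*pi/3)
  chi_3          1             -1              1               -1            1               -1            
  chi_4          1             exp(-2*I*pi/3)  exp(2*I*pi/3)   1             exp(-2*I*pi/3)  exp(2*I*pi/3) 
  chi_5          1             exp(-I*pi/3)    exp(-2*I*pi/3)  -1            exp(2*I*pi/3)   exp(I*pi/3)   

Spot check: chi_0(5) = zeta_6^(0*5) = zeta_6^0 = 1.

Argument: Z/6Z is abelian, so all 6 irreducible complex representations are 1-dimensional. They are given by chi_k(m) = zeta_6^(k*m) for k = 0,...,5. Row orthogonality: sum_m chi_k(m) conj(chi_l(m)) = 6 * [k = l].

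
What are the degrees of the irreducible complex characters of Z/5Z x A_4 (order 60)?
Dimensions: 1, 1, 1, 1, 1, 1, 1, 1, 1, 1, 1, 1, 1, 1, 1, 3, 3, 3, 3, 3

Solution. There are 20 irreducibles (= number of conjugacy classes). Their dimensions d_i satisfy sum d_i^2 = |G| = 60: 1 + 1 + 1 + 1 + 1 + 1 + 1 + 1 + 1 + 1 + 1 + 1 + 1 + 1 + 1 + 9 + 9 + 9 + 9 + 9 = 60. (For the product with Z/5Z: each of the 5 1-dim characters of Z/5Z tensors with each irrep of A_4, giving 5 copies of each A_4-dimension.)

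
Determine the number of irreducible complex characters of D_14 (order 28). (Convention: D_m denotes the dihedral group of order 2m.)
10

Explanation: The number of irreducible complex representations of a finite group equals its number of conjugacy classes. D_14 has 10 conjugacy classes (n/2 + 3 for n even), so D_14 (order 28) has exactly 10 irreducible complex representations.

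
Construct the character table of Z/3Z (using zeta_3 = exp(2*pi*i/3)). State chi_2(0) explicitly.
Character table of Z/3Z (irreps indexed chi_0,...,chi_2 with chi_k(m) = zeta_3^(k*m), zeta_3 = exp(2*pi*i/3)):
  irrep \ class  {0} (size 1)  {1} (size 1)    {2} (size 1)  
  chi_0          1             1               1             
  chi_1          1             exp(2*I*pi/3)   exp(-2*I*pi/3)
  chi_2          1             exp(-2*I*pi/3)  exp(2*I*pi/3) 

Spot check: chi_2(0) = zeta_3^(2*0) = zeta_3^0 = 1.

Justification: Z/3Z is abelian, so all 3 irreducible complex representations are 1-dimensional. They are given by chi_k(m) = zeta_3^(k*m) for k = 0,...,2. Row orthogonality: sum_m chi_k(m) conj(chi_l(m)) = 3 * [k = l].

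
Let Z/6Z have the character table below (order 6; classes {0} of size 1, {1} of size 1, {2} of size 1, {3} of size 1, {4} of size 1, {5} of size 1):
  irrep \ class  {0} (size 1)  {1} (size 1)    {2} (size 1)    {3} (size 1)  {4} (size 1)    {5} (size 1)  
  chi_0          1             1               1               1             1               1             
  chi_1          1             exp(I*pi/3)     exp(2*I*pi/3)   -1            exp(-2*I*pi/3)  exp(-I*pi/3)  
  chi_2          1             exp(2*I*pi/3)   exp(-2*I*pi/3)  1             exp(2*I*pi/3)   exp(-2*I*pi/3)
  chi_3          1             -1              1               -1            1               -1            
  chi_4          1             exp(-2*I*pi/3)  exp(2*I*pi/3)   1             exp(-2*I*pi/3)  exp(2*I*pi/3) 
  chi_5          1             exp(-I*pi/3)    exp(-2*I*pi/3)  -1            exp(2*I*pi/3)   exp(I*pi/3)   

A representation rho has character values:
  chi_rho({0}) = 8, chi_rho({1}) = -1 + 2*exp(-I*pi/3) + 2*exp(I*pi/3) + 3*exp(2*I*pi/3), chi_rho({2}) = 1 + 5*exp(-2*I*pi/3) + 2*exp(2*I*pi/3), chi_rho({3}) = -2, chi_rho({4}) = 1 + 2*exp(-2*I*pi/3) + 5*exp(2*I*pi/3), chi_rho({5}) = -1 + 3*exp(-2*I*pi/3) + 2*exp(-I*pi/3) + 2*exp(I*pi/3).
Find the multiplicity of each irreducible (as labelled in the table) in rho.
Multiplicities: chi_0: 0, chi_1: 2, chi_2: 3, chi_3: 1, chi_4: 0, chi_5: 2.

Argument: Use <chi_rho, chi> = (1/|G|) sum_C |C| * chi_rho(C) * conj(chi(C)) with |G| = 6 for each irreducible chi in the table:
  <chi_rho, chi_0> = (1/6)[1*(8)*conj(1) + 1*(-1 + 2*exp(-I*pi/3) + 2*exp(I*pi/3) + 3*exp(2*I*pi/3))*conj(1) + 1*(1 + 5*exp(-2*I*pi/3) + 2*exp(2*I*pi/3))*conj(1) + 1*(-2)*conj(1) + 1*(1 + 2*exp(-2*I*pi/3) + 5*exp(2*I*pi/3))*conj(1) + 1*(-1 + 3*exp(-2*I*pi/3) + 2*exp(-I*pi/3) + 2*exp(I*pi/3))*conj(1)]
      = (1/6)[(8) + (-1 + 2*exp(-I*pi/3) + 2*exp(I*pi/3) + 3*exp(2*I*pi/3)) + (1 + 5*exp(-2*I*pi/3) + 2*exp(2*I*pi/3)) + (-2) + (1 + 2*exp(-2*I*pi/3) + 5*exp(2*I*pi/3)) + (-1 + 3*exp(-2*I*pi/3) + 2*exp(-I*pi/3) + 2*exp(I*pi/3))] = 0/6 = 0
  <chi_rho, chi_1> = (1/6)[1*(8)*conj(1) + 1*(-1 + 2*exp(-I*pi/3) + 2*exp(I*pi/3) + 3*exp(2*I*pi/3))*conj(exp(I*pi/3)) + 1*(1 + 5*exp(-2*I*pi/3) + 2*exp(2*I*pi/3))*conj(exp(2*I*pi/3)) + 1*(-2)*conj(-1) + 1*(1 + 2*exp(-2*I*pi/3) + 5*exp(2*I*pi/3))*conj(exp(-2*I*pi/3)) + 1*(-1 + 3*exp(-2*I*pi/3) + 2*exp(-I*pi/3) + 2*exp(I*pi/3))*conj(exp(-I*pi/3))]
      = (1/6)[(8) + (2 + 2*exp(-2*I*pi/3) - exp(-I*pi/3) + 3*exp(I*pi/3)) + (2 + exp(-2*I*pi/3) + 5*exp(2*I*pi/3)) + (2) + (2 + 5*exp(-2*I*pi/3) + exp(2*I*pi/3)) + (2 + 3*exp(-I*pi/3) - exp(I*pi/3) + 2*exp(2*I*pi/3))] = 12/6 = 2
  <chi_rho, chi_2> = (1/6)[1*(8)*conj(1) + 1*(-1 + 2*exp(-I*pi/3) + 2*exp(I*pi/3) + 3*exp(2*I*pi/3))*conj(exp(2*I*pi/3)) + 1*(1 + 5*exp(-2*I*pi/3) + 2*exp(2*I*pi/3))*conj(exp(-2*I*pi/3)) + 1*(-2)*conj(1) + 1*(1 + 2*exp(-2*I*pi/3) + 5*exp(2*I*pi/3))*conj(exp(2*I*pi/3)) + 1*(-1 + 3*exp(-2*I*pi/3) + 2*exp(-I*pi/3) + 2*exp(I*pi/3))*conj(exp(-2*I*pi/3))]
      = (1/6)[(8) + (1 + 2*exp(-I*pi/3) - exp(-2*I*pi/3)) + (5 + 2*exp(-2*I*pi/3) + exp(2*I*pi/3)) + (-2) + (5 + exp(-2*I*pi/3) + 2*exp(2*I*pi/3)) + (1 - exp(2*I*pi/3) + 2*exp(I*pi/3))] = 18/6 = 3
  <chi_rho, chi_3> = (1/6)[1*(8)*conj(1) + 1*(-1 + 2*exp(-I*pi/3) + 2*exp(I*pi/3) + 3*exp(2*I*pi/3))*conj(-1) + 1*(1 + 5*exp(-2*I*pi/3) + 2*exp(2*I*pi/3))*conj(1) + 1*(-2)*conj(-1) + 1*(1 + 2*exp(-2*I*pi/3) + 5*exp(2*I*pi/3))*conj(1) + 1*(-1 + 3*exp(-2*I*pi/3) + 2*exp(-I*pi/3) + 2*exp(I*pi/3))*conj(-1)]
      = (1/6)[(8) + (1 - 3*exp(2*I*pi/3) - 2*exp(I*pi/3) - 2*exp(-I*pi/3)) + (1 + 5*exp(-2*I*pi/3) + 2*exp(2*I*pi/3)) + (2) + (1 + 2*exp(-2*I*pi/3) + 5*exp(2*I*pi/3)) + (1 - 2*exp(I*pi/3) - 2*exp(-I*pi/3) - 3*exp(-2*I*pi/3))] = 6/6 = 1
  <chi_rho, chi_4> = (1/6)[1*(8)*conj(1) + 1*(-1 + 2*exp(-I*pi/3) + 2*exp(I*pi/3) + 3*exp(2*I*pi/3))*conj(exp(-2*I*pi/3)) + 1*(1 + 5*exp(-2*I*pi/3) + 2*exp(2*I*pi/3))*conj(exp(2*I*pi/3)) + 1*(-2)*conj(1) + 1*(1 + 2*exp(-2*I*pi/3) + 5*exp(2*I*pi/3))*conj(exp(-2*I*pi/3)) + 1*(-1 + 3*exp(-2*I*pi/3) + 2*exp(-I*pi/3) + 2*exp(I*pi/3))*conj(exp(2*I*pi/3))]
      = (1/6)[(8) + (-2 + 3*exp(-2*I*pi/3) - exp(2*I*pi/3) + 2*exp(I*pi/3)) + (2 + exp(-2*I*pi/3) + 5*exp(2*I*pi/3)) + (-2) + (2 + 5*exp(-2*I*pi/3) + exp(2*I*pi/3)) + (-2 + 2*exp(-I*pi/3) - exp(-2*I*pi/3) + 3*exp(2*I*pi/3))] = 0/6 = 0
  <chi_rho, chi_5> = (1/6)[1*(8)*conj(1) + 1*(-1 + 2*exp(-I*pi/3) + 2*exp(I*pi/3) + 3*exp(2*I*pi/3))*conj(exp(-I*pi/3)) + 1*(1 + 5*exp(-2*I*pi/3) + 2*exp(2*I*pi/3))*conj(exp(-2*I*pi/3)) + 1*(-2)*conj(-1) + 1*(1 + 2*exp(-2*I*pi/3) + 5*exp(2*I*pi/3))*conj(exp(2*I*pi/3)) + 1*(-1 + 3*exp(-2*I*pi/3) + 2*exp(-I*pi/3) + 2*exp(I*pi/3))*conj(exp(I*pi/3))]
      = (1/6)[(8) + (-1 - exp(I*pi/3) + 2*exp(2*I*pi/3)) + (5 + 2*exp(-2*I*pi/3) + exp(2*I*pi/3)) + (2) + (5 + exp(-2*I*pi/3) + 2*exp(2*I*pi/3)) + (-1 + 2*exp(-2*I*pi/3) - exp(-I*pi/3))] = 12/6 = 2
(Exp terms are combined using exp(i*s)*conj(exp(i*t)) = exp(i*(s-t)), and sums of them are collapsed using the identity that for every m > 1 the m distinct m-th roots of unity sum to 0, e.g. 1 + exp(2*I*pi/3) + exp(-2*I*pi/3) = 0.)
Dimension check: dim(rho) = sum (mult * dim) = 0*1 + 2*1 + 3*1 + 1*1 + 0*1 + 2*1 = 8 = chi_rho(e) = 8.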